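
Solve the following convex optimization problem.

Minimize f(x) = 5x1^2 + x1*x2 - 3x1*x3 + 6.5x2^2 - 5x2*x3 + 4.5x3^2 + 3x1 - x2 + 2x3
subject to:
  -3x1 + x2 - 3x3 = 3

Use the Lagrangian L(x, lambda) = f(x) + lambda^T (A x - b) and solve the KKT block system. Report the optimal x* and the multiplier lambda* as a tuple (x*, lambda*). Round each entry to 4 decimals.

Form the Lagrangian:
  L(x, lambda) = (1/2) x^T Q x + c^T x + lambda^T (A x - b)
Stationarity (grad_x L = 0): Q x + c + A^T lambda = 0.
Primal feasibility: A x = b.

This gives the KKT block system:
  [ Q   A^T ] [ x     ]   [-c ]
  [ A    0  ] [ lambda ] = [ b ]

Solving the linear system:
  x*      = (-0.5152, -0.0596, -0.5047)
  lambda* = (-0.2327)
  f(x*)   = -0.8987

x* = (-0.5152, -0.0596, -0.5047), lambda* = (-0.2327)


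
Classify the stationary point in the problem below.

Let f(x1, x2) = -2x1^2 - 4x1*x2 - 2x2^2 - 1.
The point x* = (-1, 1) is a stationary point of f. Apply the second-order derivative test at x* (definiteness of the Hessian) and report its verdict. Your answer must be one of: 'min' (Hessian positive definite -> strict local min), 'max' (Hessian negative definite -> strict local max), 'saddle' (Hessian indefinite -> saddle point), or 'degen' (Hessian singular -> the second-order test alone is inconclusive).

Compute the Hessian H = grad^2 f:
  H = [[-4, -4], [-4, -4]]
Verify stationarity: grad f(x*) = H x* + g = (0, 0).
Eigenvalues of H: -8, 0.
H has a zero eigenvalue (singular; negative semidefinite but not definite), so H is neither positive definite, negative definite, nor indefinite. The second-order test alone is inconclusive -> degen.
(Indeed, f is constant along the null direction of H through x*, so x* is not a strict local extremum.)

degen


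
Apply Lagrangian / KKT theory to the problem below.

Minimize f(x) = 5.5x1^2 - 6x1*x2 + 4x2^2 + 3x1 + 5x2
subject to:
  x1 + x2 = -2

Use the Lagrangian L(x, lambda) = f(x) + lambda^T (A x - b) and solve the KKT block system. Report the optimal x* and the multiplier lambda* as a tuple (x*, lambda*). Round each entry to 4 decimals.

Form the Lagrangian:
  L(x, lambda) = (1/2) x^T Q x + c^T x + lambda^T (A x - b)
Stationarity (grad_x L = 0): Q x + c + A^T lambda = 0.
Primal feasibility: A x = b.

This gives the KKT block system:
  [ Q   A^T ] [ x     ]   [-c ]
  [ A    0  ] [ lambda ] = [ b ]

Solving the linear system:
  x*      = (-0.8387, -1.1613)
  lambda* = (-0.7419)
  f(x*)   = -4.9032

x* = (-0.8387, -1.1613), lambda* = (-0.7419)


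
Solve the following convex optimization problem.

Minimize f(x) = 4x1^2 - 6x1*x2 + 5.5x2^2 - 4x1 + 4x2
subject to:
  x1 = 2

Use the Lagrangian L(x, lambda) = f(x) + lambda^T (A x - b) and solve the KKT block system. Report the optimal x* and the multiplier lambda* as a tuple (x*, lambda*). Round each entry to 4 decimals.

Form the Lagrangian:
  L(x, lambda) = (1/2) x^T Q x + c^T x + lambda^T (A x - b)
Stationarity (grad_x L = 0): Q x + c + A^T lambda = 0.
Primal feasibility: A x = b.

This gives the KKT block system:
  [ Q   A^T ] [ x     ]   [-c ]
  [ A    0  ] [ lambda ] = [ b ]

Solving the linear system:
  x*      = (2, 0.7273)
  lambda* = (-7.6364)
  f(x*)   = 5.0909

x* = (2, 0.7273), lambda* = (-7.6364)


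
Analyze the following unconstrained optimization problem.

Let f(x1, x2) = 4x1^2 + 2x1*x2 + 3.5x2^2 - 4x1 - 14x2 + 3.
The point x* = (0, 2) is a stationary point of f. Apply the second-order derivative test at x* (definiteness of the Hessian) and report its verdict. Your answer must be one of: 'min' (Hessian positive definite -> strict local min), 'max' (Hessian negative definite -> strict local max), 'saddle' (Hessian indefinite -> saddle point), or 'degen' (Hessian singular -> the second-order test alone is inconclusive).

Compute the Hessian H = grad^2 f:
  H = [[8, 2], [2, 7]]
Verify stationarity: grad f(x*) = H x* + g = (0, 0).
Eigenvalues of H: 5.4384, 9.5616.
Both eigenvalues > 0, so H is positive definite -> x* is a strict local min.

min


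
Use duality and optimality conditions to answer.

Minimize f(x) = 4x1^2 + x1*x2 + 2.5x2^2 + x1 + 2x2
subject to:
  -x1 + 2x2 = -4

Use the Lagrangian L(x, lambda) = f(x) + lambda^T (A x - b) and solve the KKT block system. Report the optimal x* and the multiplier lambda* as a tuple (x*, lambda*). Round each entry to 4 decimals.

Form the Lagrangian:
  L(x, lambda) = (1/2) x^T Q x + c^T x + lambda^T (A x - b)
Stationarity (grad_x L = 0): Q x + c + A^T lambda = 0.
Primal feasibility: A x = b.

This gives the KKT block system:
  [ Q   A^T ] [ x     ]   [-c ]
  [ A    0  ] [ lambda ] = [ b ]

Solving the linear system:
  x*      = (0.4878, -1.7561)
  lambda* = (3.1463)
  f(x*)   = 4.7805

x* = (0.4878, -1.7561), lambda* = (3.1463)


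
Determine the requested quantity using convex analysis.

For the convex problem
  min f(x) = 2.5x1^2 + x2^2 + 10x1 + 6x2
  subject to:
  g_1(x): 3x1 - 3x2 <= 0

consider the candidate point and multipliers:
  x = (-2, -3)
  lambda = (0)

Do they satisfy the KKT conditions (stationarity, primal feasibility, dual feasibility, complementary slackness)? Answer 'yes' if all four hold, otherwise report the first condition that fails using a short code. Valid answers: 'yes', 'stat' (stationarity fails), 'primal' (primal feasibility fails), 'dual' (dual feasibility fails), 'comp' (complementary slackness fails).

Gradient of f: grad f(x) = Q x + c = (0, 0)
Constraint values g_i(x) = a_i^T x - b_i:
  g_1((-2, -3)) = 3
Stationarity residual: grad f(x) + sum_i lambda_i a_i = (0, 0)
  -> stationarity OK
Primal feasibility (all g_i <= 0): FAILS
Dual feasibility (all lambda_i >= 0): OK
Complementary slackness (lambda_i * g_i(x) = 0 for all i): OK

Verdict: the first failing condition is primal_feasibility -> primal.

primal


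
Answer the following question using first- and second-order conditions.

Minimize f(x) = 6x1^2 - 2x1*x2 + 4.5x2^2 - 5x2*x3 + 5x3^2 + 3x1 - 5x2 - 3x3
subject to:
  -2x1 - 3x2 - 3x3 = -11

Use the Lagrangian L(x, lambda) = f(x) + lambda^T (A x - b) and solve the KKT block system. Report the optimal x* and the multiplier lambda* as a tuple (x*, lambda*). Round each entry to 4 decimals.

Form the Lagrangian:
  L(x, lambda) = (1/2) x^T Q x + c^T x + lambda^T (A x - b)
Stationarity (grad_x L = 0): Q x + c + A^T lambda = 0.
Primal feasibility: A x = b.

This gives the KKT block system:
  [ Q   A^T ] [ x     ]   [-c ]
  [ A    0  ] [ lambda ] = [ b ]

Solving the linear system:
  x*      = (0.2613, 1.8934, 1.599)
  lambda* = (1.1744)
  f(x*)   = -0.2811

x* = (0.2613, 1.8934, 1.599), lambda* = (1.1744)


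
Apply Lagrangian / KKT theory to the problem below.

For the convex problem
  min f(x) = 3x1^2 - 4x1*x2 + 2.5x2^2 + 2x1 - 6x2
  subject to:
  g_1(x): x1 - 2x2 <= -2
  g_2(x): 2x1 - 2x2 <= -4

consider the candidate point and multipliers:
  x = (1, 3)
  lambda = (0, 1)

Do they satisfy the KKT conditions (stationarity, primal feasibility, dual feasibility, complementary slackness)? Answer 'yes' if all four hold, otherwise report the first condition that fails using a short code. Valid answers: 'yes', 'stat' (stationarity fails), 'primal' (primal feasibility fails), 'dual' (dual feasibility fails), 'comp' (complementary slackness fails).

Gradient of f: grad f(x) = Q x + c = (-4, 5)
Constraint values g_i(x) = a_i^T x - b_i:
  g_1((1, 3)) = -3
  g_2((1, 3)) = 0
Stationarity residual: grad f(x) + sum_i lambda_i a_i = (-2, 3)
  -> stationarity FAILS
Primal feasibility (all g_i <= 0): OK
Dual feasibility (all lambda_i >= 0): OK
Complementary slackness (lambda_i * g_i(x) = 0 for all i): OK

Verdict: the first failing condition is stationarity -> stat.

stat


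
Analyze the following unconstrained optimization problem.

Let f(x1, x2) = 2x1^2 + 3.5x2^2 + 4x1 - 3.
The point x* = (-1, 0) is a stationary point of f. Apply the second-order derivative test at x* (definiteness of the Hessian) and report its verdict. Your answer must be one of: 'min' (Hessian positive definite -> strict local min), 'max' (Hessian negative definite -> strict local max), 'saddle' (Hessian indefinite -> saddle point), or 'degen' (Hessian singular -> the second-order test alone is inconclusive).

Compute the Hessian H = grad^2 f:
  H = [[4, 0], [0, 7]]
Verify stationarity: grad f(x*) = H x* + g = (0, 0).
Eigenvalues of H: 4, 7.
Both eigenvalues > 0, so H is positive definite -> x* is a strict local min.

min


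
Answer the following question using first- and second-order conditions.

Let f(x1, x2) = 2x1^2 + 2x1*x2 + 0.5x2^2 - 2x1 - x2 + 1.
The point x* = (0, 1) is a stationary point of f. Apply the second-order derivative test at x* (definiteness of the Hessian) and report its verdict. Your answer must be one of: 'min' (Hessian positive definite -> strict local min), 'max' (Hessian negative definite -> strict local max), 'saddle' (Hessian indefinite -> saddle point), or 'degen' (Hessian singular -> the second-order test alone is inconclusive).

Compute the Hessian H = grad^2 f:
  H = [[4, 2], [2, 1]]
Verify stationarity: grad f(x*) = H x* + g = (0, 0).
Eigenvalues of H: 0, 5.
H has a zero eigenvalue (singular; positive semidefinite but not definite), so H is neither positive definite, negative definite, nor indefinite. The second-order test alone is inconclusive -> degen.
(Indeed, f is constant along the null direction of H through x*, so x* is not a strict local extremum.)

degen


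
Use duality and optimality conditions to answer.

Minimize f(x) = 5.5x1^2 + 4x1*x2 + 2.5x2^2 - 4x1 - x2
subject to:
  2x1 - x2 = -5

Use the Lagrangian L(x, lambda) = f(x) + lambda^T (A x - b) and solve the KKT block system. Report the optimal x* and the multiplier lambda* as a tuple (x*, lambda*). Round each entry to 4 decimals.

Form the Lagrangian:
  L(x, lambda) = (1/2) x^T Q x + c^T x + lambda^T (A x - b)
Stationarity (grad_x L = 0): Q x + c + A^T lambda = 0.
Primal feasibility: A x = b.

This gives the KKT block system:
  [ Q   A^T ] [ x     ]   [-c ]
  [ A    0  ] [ lambda ] = [ b ]

Solving the linear system:
  x*      = (-1.3617, 2.2766)
  lambda* = (4.9362)
  f(x*)   = 13.9255

x* = (-1.3617, 2.2766), lambda* = (4.9362)


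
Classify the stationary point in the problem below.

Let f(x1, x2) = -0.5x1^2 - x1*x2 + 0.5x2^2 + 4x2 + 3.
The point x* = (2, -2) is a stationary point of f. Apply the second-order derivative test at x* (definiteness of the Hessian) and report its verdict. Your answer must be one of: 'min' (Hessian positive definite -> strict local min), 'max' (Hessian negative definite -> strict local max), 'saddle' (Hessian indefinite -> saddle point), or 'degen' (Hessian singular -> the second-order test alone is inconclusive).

Compute the Hessian H = grad^2 f:
  H = [[-1, -1], [-1, 1]]
Verify stationarity: grad f(x*) = H x* + g = (0, 0).
Eigenvalues of H: -1.4142, 1.4142.
Eigenvalues have mixed signs, so H is indefinite -> x* is a saddle point.

saddle


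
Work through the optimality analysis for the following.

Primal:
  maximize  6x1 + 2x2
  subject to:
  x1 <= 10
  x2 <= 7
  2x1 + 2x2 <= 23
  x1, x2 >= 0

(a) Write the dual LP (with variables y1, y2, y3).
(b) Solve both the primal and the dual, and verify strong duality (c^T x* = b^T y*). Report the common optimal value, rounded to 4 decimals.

The standard primal-dual pair for 'max c^T x s.t. A x <= b, x >= 0' is:
  Dual:  min b^T y  s.t.  A^T y >= c,  y >= 0.

So the dual LP is:
  minimize  10y1 + 7y2 + 23y3
  subject to:
    y1 + 2y3 >= 6
    y2 + 2y3 >= 2
    y1, y2, y3 >= 0

Solving the primal: x* = (10, 1.5).
  primal value c^T x* = 63.
Solving the dual: y* = (4, 0, 1).
  dual value b^T y* = 63.
Strong duality: c^T x* = b^T y*. Confirmed.

63


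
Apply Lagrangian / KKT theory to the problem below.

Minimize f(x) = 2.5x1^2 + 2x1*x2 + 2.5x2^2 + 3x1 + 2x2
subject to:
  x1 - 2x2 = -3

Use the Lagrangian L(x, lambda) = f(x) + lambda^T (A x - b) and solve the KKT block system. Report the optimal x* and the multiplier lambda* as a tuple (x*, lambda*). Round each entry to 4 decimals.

Form the Lagrangian:
  L(x, lambda) = (1/2) x^T Q x + c^T x + lambda^T (A x - b)
Stationarity (grad_x L = 0): Q x + c + A^T lambda = 0.
Primal feasibility: A x = b.

This gives the KKT block system:
  [ Q   A^T ] [ x     ]   [-c ]
  [ A    0  ] [ lambda ] = [ b ]

Solving the linear system:
  x*      = (-1.303, 0.8485)
  lambda* = (1.8182)
  f(x*)   = 1.6212

x* = (-1.303, 0.8485), lambda* = (1.8182)


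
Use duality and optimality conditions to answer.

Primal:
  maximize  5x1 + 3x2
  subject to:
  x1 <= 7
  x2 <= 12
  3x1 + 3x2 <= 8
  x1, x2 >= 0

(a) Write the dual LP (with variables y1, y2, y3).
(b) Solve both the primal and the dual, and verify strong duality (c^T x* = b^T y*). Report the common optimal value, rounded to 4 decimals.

The standard primal-dual pair for 'max c^T x s.t. A x <= b, x >= 0' is:
  Dual:  min b^T y  s.t.  A^T y >= c,  y >= 0.

So the dual LP is:
  minimize  7y1 + 12y2 + 8y3
  subject to:
    y1 + 3y3 >= 5
    y2 + 3y3 >= 3
    y1, y2, y3 >= 0

Solving the primal: x* = (2.6667, 0).
  primal value c^T x* = 13.3333.
Solving the dual: y* = (0, 0, 1.6667).
  dual value b^T y* = 13.3333.
Strong duality: c^T x* = b^T y*. Confirmed.

13.3333


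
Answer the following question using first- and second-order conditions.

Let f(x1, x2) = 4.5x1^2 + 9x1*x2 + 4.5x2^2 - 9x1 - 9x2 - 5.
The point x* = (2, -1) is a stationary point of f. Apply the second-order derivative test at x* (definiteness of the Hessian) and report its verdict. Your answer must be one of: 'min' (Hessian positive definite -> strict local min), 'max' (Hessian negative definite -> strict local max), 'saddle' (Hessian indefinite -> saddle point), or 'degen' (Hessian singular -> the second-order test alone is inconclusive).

Compute the Hessian H = grad^2 f:
  H = [[9, 9], [9, 9]]
Verify stationarity: grad f(x*) = H x* + g = (0, 0).
Eigenvalues of H: 0, 18.
H has a zero eigenvalue (singular; positive semidefinite but not definite), so H is neither positive definite, negative definite, nor indefinite. The second-order test alone is inconclusive -> degen.
(Indeed, f is constant along the null direction of H through x*, so x* is not a strict local extremum.)

degen


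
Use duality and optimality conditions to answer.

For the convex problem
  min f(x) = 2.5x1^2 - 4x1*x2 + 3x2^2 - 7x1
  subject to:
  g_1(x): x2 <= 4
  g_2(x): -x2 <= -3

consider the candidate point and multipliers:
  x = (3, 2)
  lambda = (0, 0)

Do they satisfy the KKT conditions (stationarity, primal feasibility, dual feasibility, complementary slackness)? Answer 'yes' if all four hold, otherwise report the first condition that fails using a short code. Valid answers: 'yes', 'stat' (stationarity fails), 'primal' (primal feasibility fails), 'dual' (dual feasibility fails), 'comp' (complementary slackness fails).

Gradient of f: grad f(x) = Q x + c = (0, 0)
Constraint values g_i(x) = a_i^T x - b_i:
  g_1((3, 2)) = -2
  g_2((3, 2)) = 1
Stationarity residual: grad f(x) + sum_i lambda_i a_i = (0, 0)
  -> stationarity OK
Primal feasibility (all g_i <= 0): FAILS
Dual feasibility (all lambda_i >= 0): OK
Complementary slackness (lambda_i * g_i(x) = 0 for all i): OK

Verdict: the first failing condition is primal_feasibility -> primal.

primal


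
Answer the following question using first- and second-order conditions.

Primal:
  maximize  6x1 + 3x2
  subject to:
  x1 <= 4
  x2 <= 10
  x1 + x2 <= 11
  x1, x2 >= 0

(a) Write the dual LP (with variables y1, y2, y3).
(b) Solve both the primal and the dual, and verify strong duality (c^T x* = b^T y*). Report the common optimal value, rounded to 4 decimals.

The standard primal-dual pair for 'max c^T x s.t. A x <= b, x >= 0' is:
  Dual:  min b^T y  s.t.  A^T y >= c,  y >= 0.

So the dual LP is:
  minimize  4y1 + 10y2 + 11y3
  subject to:
    y1 + y3 >= 6
    y2 + y3 >= 3
    y1, y2, y3 >= 0

Solving the primal: x* = (4, 7).
  primal value c^T x* = 45.
Solving the dual: y* = (3, 0, 3).
  dual value b^T y* = 45.
Strong duality: c^T x* = b^T y*. Confirmed.

45


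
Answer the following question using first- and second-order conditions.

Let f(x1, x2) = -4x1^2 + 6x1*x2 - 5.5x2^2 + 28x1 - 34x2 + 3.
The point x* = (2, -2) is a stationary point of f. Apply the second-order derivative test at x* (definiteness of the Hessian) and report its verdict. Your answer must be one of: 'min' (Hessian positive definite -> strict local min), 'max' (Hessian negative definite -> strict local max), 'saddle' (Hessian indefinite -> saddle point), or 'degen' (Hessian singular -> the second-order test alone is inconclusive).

Compute the Hessian H = grad^2 f:
  H = [[-8, 6], [6, -11]]
Verify stationarity: grad f(x*) = H x* + g = (0, 0).
Eigenvalues of H: -15.6847, -3.3153.
Both eigenvalues < 0, so H is negative definite -> x* is a strict local max.

max


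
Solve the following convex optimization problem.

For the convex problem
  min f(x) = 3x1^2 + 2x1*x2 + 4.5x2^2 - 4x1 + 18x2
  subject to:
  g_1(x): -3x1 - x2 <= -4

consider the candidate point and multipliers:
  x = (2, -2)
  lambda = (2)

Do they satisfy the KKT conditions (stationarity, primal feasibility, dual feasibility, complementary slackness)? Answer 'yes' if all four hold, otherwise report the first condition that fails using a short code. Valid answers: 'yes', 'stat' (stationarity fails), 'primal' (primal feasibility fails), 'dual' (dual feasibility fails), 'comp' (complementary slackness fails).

Gradient of f: grad f(x) = Q x + c = (4, 4)
Constraint values g_i(x) = a_i^T x - b_i:
  g_1((2, -2)) = 0
Stationarity residual: grad f(x) + sum_i lambda_i a_i = (-2, 2)
  -> stationarity FAILS
Primal feasibility (all g_i <= 0): OK
Dual feasibility (all lambda_i >= 0): OK
Complementary slackness (lambda_i * g_i(x) = 0 for all i): OK

Verdict: the first failing condition is stationarity -> stat.

stat


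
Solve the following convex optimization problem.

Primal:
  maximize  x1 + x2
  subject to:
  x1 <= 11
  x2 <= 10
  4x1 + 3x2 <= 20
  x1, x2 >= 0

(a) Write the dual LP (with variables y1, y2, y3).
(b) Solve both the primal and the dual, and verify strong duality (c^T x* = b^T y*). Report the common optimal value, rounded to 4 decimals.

The standard primal-dual pair for 'max c^T x s.t. A x <= b, x >= 0' is:
  Dual:  min b^T y  s.t.  A^T y >= c,  y >= 0.

So the dual LP is:
  minimize  11y1 + 10y2 + 20y3
  subject to:
    y1 + 4y3 >= 1
    y2 + 3y3 >= 1
    y1, y2, y3 >= 0

Solving the primal: x* = (0, 6.6667).
  primal value c^T x* = 6.6667.
Solving the dual: y* = (0, 0, 0.3333).
  dual value b^T y* = 6.6667.
Strong duality: c^T x* = b^T y*. Confirmed.

6.6667


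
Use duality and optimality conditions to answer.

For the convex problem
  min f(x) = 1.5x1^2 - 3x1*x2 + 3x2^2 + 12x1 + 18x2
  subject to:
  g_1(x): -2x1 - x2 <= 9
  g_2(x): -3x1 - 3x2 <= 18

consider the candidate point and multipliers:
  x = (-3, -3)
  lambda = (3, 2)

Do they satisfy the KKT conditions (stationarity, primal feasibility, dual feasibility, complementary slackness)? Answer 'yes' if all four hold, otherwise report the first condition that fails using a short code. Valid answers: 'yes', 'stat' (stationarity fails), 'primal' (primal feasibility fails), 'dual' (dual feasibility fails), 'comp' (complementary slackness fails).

Gradient of f: grad f(x) = Q x + c = (12, 9)
Constraint values g_i(x) = a_i^T x - b_i:
  g_1((-3, -3)) = 0
  g_2((-3, -3)) = 0
Stationarity residual: grad f(x) + sum_i lambda_i a_i = (0, 0)
  -> stationarity OK
Primal feasibility (all g_i <= 0): OK
Dual feasibility (all lambda_i >= 0): OK
Complementary slackness (lambda_i * g_i(x) = 0 for all i): OK

Verdict: yes, KKT holds.

yes


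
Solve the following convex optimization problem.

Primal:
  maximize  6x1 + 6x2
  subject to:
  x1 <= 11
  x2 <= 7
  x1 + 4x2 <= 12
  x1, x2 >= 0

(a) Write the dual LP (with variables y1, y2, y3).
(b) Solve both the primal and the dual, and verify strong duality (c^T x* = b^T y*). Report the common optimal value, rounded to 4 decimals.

The standard primal-dual pair for 'max c^T x s.t. A x <= b, x >= 0' is:
  Dual:  min b^T y  s.t.  A^T y >= c,  y >= 0.

So the dual LP is:
  minimize  11y1 + 7y2 + 12y3
  subject to:
    y1 + y3 >= 6
    y2 + 4y3 >= 6
    y1, y2, y3 >= 0

Solving the primal: x* = (11, 0.25).
  primal value c^T x* = 67.5.
Solving the dual: y* = (4.5, 0, 1.5).
  dual value b^T y* = 67.5.
Strong duality: c^T x* = b^T y*. Confirmed.

67.5


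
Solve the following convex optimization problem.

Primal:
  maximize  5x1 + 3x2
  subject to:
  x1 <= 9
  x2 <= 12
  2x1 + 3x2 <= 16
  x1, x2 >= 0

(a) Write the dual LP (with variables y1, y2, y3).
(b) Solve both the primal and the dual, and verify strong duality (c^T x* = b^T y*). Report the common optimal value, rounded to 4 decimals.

The standard primal-dual pair for 'max c^T x s.t. A x <= b, x >= 0' is:
  Dual:  min b^T y  s.t.  A^T y >= c,  y >= 0.

So the dual LP is:
  minimize  9y1 + 12y2 + 16y3
  subject to:
    y1 + 2y3 >= 5
    y2 + 3y3 >= 3
    y1, y2, y3 >= 0

Solving the primal: x* = (8, 0).
  primal value c^T x* = 40.
Solving the dual: y* = (0, 0, 2.5).
  dual value b^T y* = 40.
Strong duality: c^T x* = b^T y*. Confirmed.

40


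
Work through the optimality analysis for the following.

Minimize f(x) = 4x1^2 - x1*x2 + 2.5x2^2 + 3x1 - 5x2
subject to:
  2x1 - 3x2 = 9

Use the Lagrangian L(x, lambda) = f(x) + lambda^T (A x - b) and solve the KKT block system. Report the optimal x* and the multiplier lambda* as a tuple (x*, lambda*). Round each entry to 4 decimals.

Form the Lagrangian:
  L(x, lambda) = (1/2) x^T Q x + c^T x + lambda^T (A x - b)
Stationarity (grad_x L = 0): Q x + c + A^T lambda = 0.
Primal feasibility: A x = b.

This gives the KKT block system:
  [ Q   A^T ] [ x     ]   [-c ]
  [ A    0  ] [ lambda ] = [ b ]

Solving the linear system:
  x*      = (0.825, -2.45)
  lambda* = (-6.025)
  f(x*)   = 34.475

x* = (0.825, -2.45), lambda* = (-6.025)


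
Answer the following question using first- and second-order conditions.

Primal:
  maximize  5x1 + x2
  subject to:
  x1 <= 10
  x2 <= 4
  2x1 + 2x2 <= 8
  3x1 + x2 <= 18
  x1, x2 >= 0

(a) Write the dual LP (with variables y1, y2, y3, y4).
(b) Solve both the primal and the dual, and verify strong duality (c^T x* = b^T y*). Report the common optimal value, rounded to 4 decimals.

The standard primal-dual pair for 'max c^T x s.t. A x <= b, x >= 0' is:
  Dual:  min b^T y  s.t.  A^T y >= c,  y >= 0.

So the dual LP is:
  minimize  10y1 + 4y2 + 8y3 + 18y4
  subject to:
    y1 + 2y3 + 3y4 >= 5
    y2 + 2y3 + y4 >= 1
    y1, y2, y3, y4 >= 0

Solving the primal: x* = (4, 0).
  primal value c^T x* = 20.
Solving the dual: y* = (0, 0, 2.5, 0).
  dual value b^T y* = 20.
Strong duality: c^T x* = b^T y*. Confirmed.

20


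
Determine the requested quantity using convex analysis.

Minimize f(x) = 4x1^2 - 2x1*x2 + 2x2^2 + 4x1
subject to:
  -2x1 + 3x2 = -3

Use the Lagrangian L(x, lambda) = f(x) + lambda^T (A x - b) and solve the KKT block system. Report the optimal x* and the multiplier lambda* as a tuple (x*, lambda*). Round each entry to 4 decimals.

Form the Lagrangian:
  L(x, lambda) = (1/2) x^T Q x + c^T x + lambda^T (A x - b)
Stationarity (grad_x L = 0): Q x + c + A^T lambda = 0.
Primal feasibility: A x = b.

This gives the KKT block system:
  [ Q   A^T ] [ x     ]   [-c ]
  [ A    0  ] [ lambda ] = [ b ]

Solving the linear system:
  x*      = (-0.4688, -1.3125)
  lambda* = (1.4375)
  f(x*)   = 1.2188

x* = (-0.4688, -1.3125), lambda* = (1.4375)


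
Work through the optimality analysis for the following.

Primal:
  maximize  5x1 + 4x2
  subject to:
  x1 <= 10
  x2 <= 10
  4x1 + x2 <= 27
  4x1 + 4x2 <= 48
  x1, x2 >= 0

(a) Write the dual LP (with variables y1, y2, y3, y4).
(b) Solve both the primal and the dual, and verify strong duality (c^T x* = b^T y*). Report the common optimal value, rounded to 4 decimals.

The standard primal-dual pair for 'max c^T x s.t. A x <= b, x >= 0' is:
  Dual:  min b^T y  s.t.  A^T y >= c,  y >= 0.

So the dual LP is:
  minimize  10y1 + 10y2 + 27y3 + 48y4
  subject to:
    y1 + 4y3 + 4y4 >= 5
    y2 + y3 + 4y4 >= 4
    y1, y2, y3, y4 >= 0

Solving the primal: x* = (5, 7).
  primal value c^T x* = 53.
Solving the dual: y* = (0, 0, 0.3333, 0.9167).
  dual value b^T y* = 53.
Strong duality: c^T x* = b^T y*. Confirmed.

53


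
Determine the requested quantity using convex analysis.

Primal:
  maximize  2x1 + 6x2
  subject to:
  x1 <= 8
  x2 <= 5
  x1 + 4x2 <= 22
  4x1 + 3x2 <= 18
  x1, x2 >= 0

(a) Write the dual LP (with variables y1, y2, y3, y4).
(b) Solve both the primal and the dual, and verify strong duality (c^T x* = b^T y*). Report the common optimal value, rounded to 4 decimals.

The standard primal-dual pair for 'max c^T x s.t. A x <= b, x >= 0' is:
  Dual:  min b^T y  s.t.  A^T y >= c,  y >= 0.

So the dual LP is:
  minimize  8y1 + 5y2 + 22y3 + 18y4
  subject to:
    y1 + y3 + 4y4 >= 2
    y2 + 4y3 + 3y4 >= 6
    y1, y2, y3, y4 >= 0

Solving the primal: x* = (0.75, 5).
  primal value c^T x* = 31.5.
Solving the dual: y* = (0, 4.5, 0, 0.5).
  dual value b^T y* = 31.5.
Strong duality: c^T x* = b^T y*. Confirmed.

31.5


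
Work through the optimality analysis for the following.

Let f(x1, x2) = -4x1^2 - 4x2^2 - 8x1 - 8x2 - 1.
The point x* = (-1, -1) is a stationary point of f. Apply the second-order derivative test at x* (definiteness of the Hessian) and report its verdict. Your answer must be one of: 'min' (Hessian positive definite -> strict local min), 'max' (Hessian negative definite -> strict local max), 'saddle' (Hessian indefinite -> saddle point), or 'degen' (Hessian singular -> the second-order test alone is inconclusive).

Compute the Hessian H = grad^2 f:
  H = [[-8, 0], [0, -8]]
Verify stationarity: grad f(x*) = H x* + g = (0, 0).
Eigenvalues of H: -8, -8.
Both eigenvalues < 0, so H is negative definite -> x* is a strict local max.

max


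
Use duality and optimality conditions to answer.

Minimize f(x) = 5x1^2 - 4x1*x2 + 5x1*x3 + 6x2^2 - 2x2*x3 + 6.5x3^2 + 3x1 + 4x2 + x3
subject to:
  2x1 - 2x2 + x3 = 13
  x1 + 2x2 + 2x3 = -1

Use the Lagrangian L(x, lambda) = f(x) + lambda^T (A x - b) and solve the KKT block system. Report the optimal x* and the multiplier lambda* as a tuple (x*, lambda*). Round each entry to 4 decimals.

Form the Lagrangian:
  L(x, lambda) = (1/2) x^T Q x + c^T x + lambda^T (A x - b)
Stationarity (grad_x L = 0): Q x + c + A^T lambda = 0.
Primal feasibility: A x = b.

This gives the KKT block system:
  [ Q   A^T ] [ x     ]   [-c ]
  [ A    0  ] [ lambda ] = [ b ]

Solving the linear system:
  x*      = (3.5714, -2.7143, 0.4286)
  lambda* = (-24.5238, -2.6667)
  f(x*)   = 158.2143

x* = (3.5714, -2.7143, 0.4286), lambda* = (-24.5238, -2.6667)


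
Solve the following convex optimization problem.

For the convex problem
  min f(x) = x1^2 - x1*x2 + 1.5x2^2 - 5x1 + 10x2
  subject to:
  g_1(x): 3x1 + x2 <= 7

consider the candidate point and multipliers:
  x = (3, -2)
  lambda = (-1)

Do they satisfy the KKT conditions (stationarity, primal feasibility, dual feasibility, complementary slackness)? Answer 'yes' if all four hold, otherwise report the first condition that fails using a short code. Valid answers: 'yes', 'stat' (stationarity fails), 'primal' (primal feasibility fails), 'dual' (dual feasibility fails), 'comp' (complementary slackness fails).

Gradient of f: grad f(x) = Q x + c = (3, 1)
Constraint values g_i(x) = a_i^T x - b_i:
  g_1((3, -2)) = 0
Stationarity residual: grad f(x) + sum_i lambda_i a_i = (0, 0)
  -> stationarity OK
Primal feasibility (all g_i <= 0): OK
Dual feasibility (all lambda_i >= 0): FAILS
Complementary slackness (lambda_i * g_i(x) = 0 for all i): OK

Verdict: the first failing condition is dual_feasibility -> dual.

dual


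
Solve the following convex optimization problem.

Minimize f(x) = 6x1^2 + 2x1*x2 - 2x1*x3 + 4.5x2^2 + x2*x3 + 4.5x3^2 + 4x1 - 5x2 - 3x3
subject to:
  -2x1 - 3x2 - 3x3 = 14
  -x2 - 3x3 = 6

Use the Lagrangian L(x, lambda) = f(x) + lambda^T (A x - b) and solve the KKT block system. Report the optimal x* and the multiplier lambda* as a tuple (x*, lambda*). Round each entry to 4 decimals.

Form the Lagrangian:
  L(x, lambda) = (1/2) x^T Q x + c^T x + lambda^T (A x - b)
Stationarity (grad_x L = 0): Q x + c + A^T lambda = 0.
Primal feasibility: A x = b.

This gives the KKT block system:
  [ Q   A^T ] [ x     ]   [-c ]
  [ A    0  ] [ lambda ] = [ b ]

Solving the linear system:
  x*      = (-2.1667, -1.8333, -1.3889)
  lambda* = (-11.4444, 7.1111)
  f(x*)   = 61.1111

x* = (-2.1667, -1.8333, -1.3889), lambda* = (-11.4444, 7.1111)


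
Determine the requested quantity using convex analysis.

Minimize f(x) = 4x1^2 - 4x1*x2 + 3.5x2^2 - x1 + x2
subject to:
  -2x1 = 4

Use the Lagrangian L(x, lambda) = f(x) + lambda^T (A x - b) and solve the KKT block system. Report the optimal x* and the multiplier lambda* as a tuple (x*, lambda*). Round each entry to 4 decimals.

Form the Lagrangian:
  L(x, lambda) = (1/2) x^T Q x + c^T x + lambda^T (A x - b)
Stationarity (grad_x L = 0): Q x + c + A^T lambda = 0.
Primal feasibility: A x = b.

This gives the KKT block system:
  [ Q   A^T ] [ x     ]   [-c ]
  [ A    0  ] [ lambda ] = [ b ]

Solving the linear system:
  x*      = (-2, -1.2857)
  lambda* = (-5.9286)
  f(x*)   = 12.2143

x* = (-2, -1.2857), lambda* = (-5.9286)


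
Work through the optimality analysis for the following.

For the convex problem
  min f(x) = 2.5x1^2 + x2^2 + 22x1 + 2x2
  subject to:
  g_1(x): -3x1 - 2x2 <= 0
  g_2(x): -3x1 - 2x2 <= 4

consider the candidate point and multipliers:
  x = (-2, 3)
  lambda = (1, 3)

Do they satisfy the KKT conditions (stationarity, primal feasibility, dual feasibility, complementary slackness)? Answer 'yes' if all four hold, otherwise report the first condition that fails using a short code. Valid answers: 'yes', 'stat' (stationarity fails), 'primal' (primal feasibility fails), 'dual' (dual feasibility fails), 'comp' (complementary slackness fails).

Gradient of f: grad f(x) = Q x + c = (12, 8)
Constraint values g_i(x) = a_i^T x - b_i:
  g_1((-2, 3)) = 0
  g_2((-2, 3)) = -4
Stationarity residual: grad f(x) + sum_i lambda_i a_i = (0, 0)
  -> stationarity OK
Primal feasibility (all g_i <= 0): OK
Dual feasibility (all lambda_i >= 0): OK
Complementary slackness (lambda_i * g_i(x) = 0 for all i): FAILS

Verdict: the first failing condition is complementary_slackness -> comp.

comp


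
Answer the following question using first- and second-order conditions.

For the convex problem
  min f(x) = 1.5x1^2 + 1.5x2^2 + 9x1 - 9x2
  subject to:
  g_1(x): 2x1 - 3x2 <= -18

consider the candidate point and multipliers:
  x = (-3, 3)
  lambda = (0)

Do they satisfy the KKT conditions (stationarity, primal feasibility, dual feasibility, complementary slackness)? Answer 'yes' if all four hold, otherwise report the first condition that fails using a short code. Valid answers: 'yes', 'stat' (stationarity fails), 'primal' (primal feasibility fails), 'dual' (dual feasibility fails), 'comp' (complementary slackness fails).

Gradient of f: grad f(x) = Q x + c = (0, 0)
Constraint values g_i(x) = a_i^T x - b_i:
  g_1((-3, 3)) = 3
Stationarity residual: grad f(x) + sum_i lambda_i a_i = (0, 0)
  -> stationarity OK
Primal feasibility (all g_i <= 0): FAILS
Dual feasibility (all lambda_i >= 0): OK
Complementary slackness (lambda_i * g_i(x) = 0 for all i): OK

Verdict: the first failing condition is primal_feasibility -> primal.

primal


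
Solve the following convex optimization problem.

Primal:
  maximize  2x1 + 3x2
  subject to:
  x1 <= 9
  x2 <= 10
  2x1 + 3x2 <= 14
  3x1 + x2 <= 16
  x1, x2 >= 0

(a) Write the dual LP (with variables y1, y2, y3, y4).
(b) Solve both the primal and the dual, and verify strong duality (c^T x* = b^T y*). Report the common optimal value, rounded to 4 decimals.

The standard primal-dual pair for 'max c^T x s.t. A x <= b, x >= 0' is:
  Dual:  min b^T y  s.t.  A^T y >= c,  y >= 0.

So the dual LP is:
  minimize  9y1 + 10y2 + 14y3 + 16y4
  subject to:
    y1 + 2y3 + 3y4 >= 2
    y2 + 3y3 + y4 >= 3
    y1, y2, y3, y4 >= 0

Solving the primal: x* = (4.8571, 1.4286).
  primal value c^T x* = 14.
Solving the dual: y* = (0, 0, 1, 0).
  dual value b^T y* = 14.
Strong duality: c^T x* = b^T y*. Confirmed.

14


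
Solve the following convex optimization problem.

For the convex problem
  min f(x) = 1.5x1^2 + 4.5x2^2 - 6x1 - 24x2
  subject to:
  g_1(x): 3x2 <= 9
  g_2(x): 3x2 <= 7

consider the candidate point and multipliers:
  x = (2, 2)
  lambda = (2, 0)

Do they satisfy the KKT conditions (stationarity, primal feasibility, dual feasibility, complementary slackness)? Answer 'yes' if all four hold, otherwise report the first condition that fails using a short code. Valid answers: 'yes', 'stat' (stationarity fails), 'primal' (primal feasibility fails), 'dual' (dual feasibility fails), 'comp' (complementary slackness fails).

Gradient of f: grad f(x) = Q x + c = (0, -6)
Constraint values g_i(x) = a_i^T x - b_i:
  g_1((2, 2)) = -3
  g_2((2, 2)) = -1
Stationarity residual: grad f(x) + sum_i lambda_i a_i = (0, 0)
  -> stationarity OK
Primal feasibility (all g_i <= 0): OK
Dual feasibility (all lambda_i >= 0): OK
Complementary slackness (lambda_i * g_i(x) = 0 for all i): FAILS

Verdict: the first failing condition is complementary_slackness -> comp.

comp


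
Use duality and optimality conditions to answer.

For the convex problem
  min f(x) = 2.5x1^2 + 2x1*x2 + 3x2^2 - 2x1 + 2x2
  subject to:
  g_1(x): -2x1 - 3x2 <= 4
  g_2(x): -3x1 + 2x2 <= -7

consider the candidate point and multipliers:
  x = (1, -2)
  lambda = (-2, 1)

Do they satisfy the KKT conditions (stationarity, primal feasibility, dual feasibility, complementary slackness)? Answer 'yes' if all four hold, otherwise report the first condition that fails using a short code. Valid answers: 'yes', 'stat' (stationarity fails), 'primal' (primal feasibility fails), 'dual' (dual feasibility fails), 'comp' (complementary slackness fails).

Gradient of f: grad f(x) = Q x + c = (-1, -8)
Constraint values g_i(x) = a_i^T x - b_i:
  g_1((1, -2)) = 0
  g_2((1, -2)) = 0
Stationarity residual: grad f(x) + sum_i lambda_i a_i = (0, 0)
  -> stationarity OK
Primal feasibility (all g_i <= 0): OK
Dual feasibility (all lambda_i >= 0): FAILS
Complementary slackness (lambda_i * g_i(x) = 0 for all i): OK

Verdict: the first failing condition is dual_feasibility -> dual.

dual


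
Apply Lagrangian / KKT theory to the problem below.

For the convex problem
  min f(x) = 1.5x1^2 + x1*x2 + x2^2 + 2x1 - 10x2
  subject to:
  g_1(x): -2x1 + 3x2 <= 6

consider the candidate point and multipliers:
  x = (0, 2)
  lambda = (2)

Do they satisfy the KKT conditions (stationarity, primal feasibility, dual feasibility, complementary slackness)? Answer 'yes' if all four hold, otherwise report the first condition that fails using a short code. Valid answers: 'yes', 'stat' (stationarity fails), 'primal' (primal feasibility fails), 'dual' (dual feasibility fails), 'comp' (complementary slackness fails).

Gradient of f: grad f(x) = Q x + c = (4, -6)
Constraint values g_i(x) = a_i^T x - b_i:
  g_1((0, 2)) = 0
Stationarity residual: grad f(x) + sum_i lambda_i a_i = (0, 0)
  -> stationarity OK
Primal feasibility (all g_i <= 0): OK
Dual feasibility (all lambda_i >= 0): OK
Complementary slackness (lambda_i * g_i(x) = 0 for all i): OK

Verdict: yes, KKT holds.

yes


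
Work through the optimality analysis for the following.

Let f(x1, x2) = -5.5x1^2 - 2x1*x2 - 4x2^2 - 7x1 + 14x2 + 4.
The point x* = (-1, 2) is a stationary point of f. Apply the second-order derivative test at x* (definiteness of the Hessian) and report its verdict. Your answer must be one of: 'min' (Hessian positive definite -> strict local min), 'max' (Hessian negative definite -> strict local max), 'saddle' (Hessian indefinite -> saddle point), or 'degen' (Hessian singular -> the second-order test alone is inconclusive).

Compute the Hessian H = grad^2 f:
  H = [[-11, -2], [-2, -8]]
Verify stationarity: grad f(x*) = H x* + g = (0, 0).
Eigenvalues of H: -12, -7.
Both eigenvalues < 0, so H is negative definite -> x* is a strict local max.

max


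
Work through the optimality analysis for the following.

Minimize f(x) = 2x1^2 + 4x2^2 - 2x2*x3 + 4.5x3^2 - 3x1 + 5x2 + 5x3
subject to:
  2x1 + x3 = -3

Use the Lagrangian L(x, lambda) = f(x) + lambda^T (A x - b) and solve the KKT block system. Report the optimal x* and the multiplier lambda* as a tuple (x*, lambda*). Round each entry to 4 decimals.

Form the Lagrangian:
  L(x, lambda) = (1/2) x^T Q x + c^T x + lambda^T (A x - b)
Stationarity (grad_x L = 0): Q x + c + A^T lambda = 0.
Primal feasibility: A x = b.

This gives the KKT block system:
  [ Q   A^T ] [ x     ]   [-c ]
  [ A    0  ] [ lambda ] = [ b ]

Solving the linear system:
  x*      = (-0.9342, -0.9079, -1.1316)
  lambda* = (3.3684)
  f(x*)   = 1.3553

x* = (-0.9342, -0.9079, -1.1316), lambda* = (3.3684)


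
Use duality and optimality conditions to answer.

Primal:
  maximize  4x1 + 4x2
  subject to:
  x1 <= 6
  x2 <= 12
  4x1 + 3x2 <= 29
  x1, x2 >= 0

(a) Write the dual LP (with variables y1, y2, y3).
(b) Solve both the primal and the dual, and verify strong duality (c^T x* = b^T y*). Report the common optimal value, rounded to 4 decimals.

The standard primal-dual pair for 'max c^T x s.t. A x <= b, x >= 0' is:
  Dual:  min b^T y  s.t.  A^T y >= c,  y >= 0.

So the dual LP is:
  minimize  6y1 + 12y2 + 29y3
  subject to:
    y1 + 4y3 >= 4
    y2 + 3y3 >= 4
    y1, y2, y3 >= 0

Solving the primal: x* = (0, 9.6667).
  primal value c^T x* = 38.6667.
Solving the dual: y* = (0, 0, 1.3333).
  dual value b^T y* = 38.6667.
Strong duality: c^T x* = b^T y*. Confirmed.

38.6667


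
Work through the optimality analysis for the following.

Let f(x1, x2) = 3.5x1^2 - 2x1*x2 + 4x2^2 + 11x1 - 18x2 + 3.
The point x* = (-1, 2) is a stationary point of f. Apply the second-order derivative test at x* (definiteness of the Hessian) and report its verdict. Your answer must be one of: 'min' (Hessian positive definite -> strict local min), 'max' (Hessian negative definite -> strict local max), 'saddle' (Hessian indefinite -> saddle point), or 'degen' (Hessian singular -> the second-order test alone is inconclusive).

Compute the Hessian H = grad^2 f:
  H = [[7, -2], [-2, 8]]
Verify stationarity: grad f(x*) = H x* + g = (0, 0).
Eigenvalues of H: 5.4384, 9.5616.
Both eigenvalues > 0, so H is positive definite -> x* is a strict local min.

min


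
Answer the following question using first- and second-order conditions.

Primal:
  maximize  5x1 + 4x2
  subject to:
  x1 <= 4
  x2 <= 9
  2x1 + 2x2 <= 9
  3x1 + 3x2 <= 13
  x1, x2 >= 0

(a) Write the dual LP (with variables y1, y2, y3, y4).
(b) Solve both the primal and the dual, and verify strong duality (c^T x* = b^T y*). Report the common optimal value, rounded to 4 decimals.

The standard primal-dual pair for 'max c^T x s.t. A x <= b, x >= 0' is:
  Dual:  min b^T y  s.t.  A^T y >= c,  y >= 0.

So the dual LP is:
  minimize  4y1 + 9y2 + 9y3 + 13y4
  subject to:
    y1 + 2y3 + 3y4 >= 5
    y2 + 2y3 + 3y4 >= 4
    y1, y2, y3, y4 >= 0

Solving the primal: x* = (4, 0.3333).
  primal value c^T x* = 21.3333.
Solving the dual: y* = (1, 0, 0, 1.3333).
  dual value b^T y* = 21.3333.
Strong duality: c^T x* = b^T y*. Confirmed.

21.3333


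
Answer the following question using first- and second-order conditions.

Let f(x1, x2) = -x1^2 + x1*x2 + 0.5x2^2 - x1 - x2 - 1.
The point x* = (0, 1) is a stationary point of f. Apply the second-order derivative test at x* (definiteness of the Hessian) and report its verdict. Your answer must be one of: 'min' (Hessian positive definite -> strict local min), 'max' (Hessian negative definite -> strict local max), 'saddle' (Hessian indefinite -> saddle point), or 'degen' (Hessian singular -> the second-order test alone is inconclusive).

Compute the Hessian H = grad^2 f:
  H = [[-2, 1], [1, 1]]
Verify stationarity: grad f(x*) = H x* + g = (0, 0).
Eigenvalues of H: -2.3028, 1.3028.
Eigenvalues have mixed signs, so H is indefinite -> x* is a saddle point.

saddle


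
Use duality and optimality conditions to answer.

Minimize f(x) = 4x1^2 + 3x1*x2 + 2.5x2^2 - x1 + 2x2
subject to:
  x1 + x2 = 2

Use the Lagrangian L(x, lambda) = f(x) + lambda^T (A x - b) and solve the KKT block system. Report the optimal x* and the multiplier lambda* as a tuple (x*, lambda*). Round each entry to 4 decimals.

Form the Lagrangian:
  L(x, lambda) = (1/2) x^T Q x + c^T x + lambda^T (A x - b)
Stationarity (grad_x L = 0): Q x + c + A^T lambda = 0.
Primal feasibility: A x = b.

This gives the KKT block system:
  [ Q   A^T ] [ x     ]   [-c ]
  [ A    0  ] [ lambda ] = [ b ]

Solving the linear system:
  x*      = (1, 1)
  lambda* = (-10)
  f(x*)   = 10.5

x* = (1, 1), lambda* = (-10)
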